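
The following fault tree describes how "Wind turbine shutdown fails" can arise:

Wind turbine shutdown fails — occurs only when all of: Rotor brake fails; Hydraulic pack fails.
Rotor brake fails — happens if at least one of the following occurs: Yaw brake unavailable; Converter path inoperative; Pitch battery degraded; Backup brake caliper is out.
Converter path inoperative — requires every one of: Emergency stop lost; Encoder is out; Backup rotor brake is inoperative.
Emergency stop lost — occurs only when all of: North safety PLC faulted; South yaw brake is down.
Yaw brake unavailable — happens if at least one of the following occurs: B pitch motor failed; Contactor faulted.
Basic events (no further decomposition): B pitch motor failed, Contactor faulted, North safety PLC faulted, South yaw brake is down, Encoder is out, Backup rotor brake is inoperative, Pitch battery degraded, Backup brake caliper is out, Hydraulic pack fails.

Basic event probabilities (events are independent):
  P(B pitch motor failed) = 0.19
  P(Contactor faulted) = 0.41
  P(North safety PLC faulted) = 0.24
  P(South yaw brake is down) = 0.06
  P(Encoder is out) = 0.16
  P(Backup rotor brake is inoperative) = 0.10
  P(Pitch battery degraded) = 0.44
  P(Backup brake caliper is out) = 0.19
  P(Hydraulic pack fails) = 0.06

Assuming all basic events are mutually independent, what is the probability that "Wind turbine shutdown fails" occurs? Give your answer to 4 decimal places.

P(Yaw brake unavailable) [OR] = 1 − (1−0.19) × (1−0.41) = 0.522100
P(Emergency stop lost) [AND] = 0.24 × 0.06 = 0.014400
P(Converter path inoperative) [AND] = 0.014400 × 0.16 × 0.10 = 0.000230
P(Rotor brake fails) [OR] = 1 − (1−0.522100) × (1−0.000230) × (1−0.44) × (1−0.19) = 0.783274
P(Wind turbine shutdown fails) [AND] = 0.783274 × 0.06 = 0.046996
Rounded to 4 decimal places: P(Wind turbine shutdown fails) ≈ 0.0470.

0.0470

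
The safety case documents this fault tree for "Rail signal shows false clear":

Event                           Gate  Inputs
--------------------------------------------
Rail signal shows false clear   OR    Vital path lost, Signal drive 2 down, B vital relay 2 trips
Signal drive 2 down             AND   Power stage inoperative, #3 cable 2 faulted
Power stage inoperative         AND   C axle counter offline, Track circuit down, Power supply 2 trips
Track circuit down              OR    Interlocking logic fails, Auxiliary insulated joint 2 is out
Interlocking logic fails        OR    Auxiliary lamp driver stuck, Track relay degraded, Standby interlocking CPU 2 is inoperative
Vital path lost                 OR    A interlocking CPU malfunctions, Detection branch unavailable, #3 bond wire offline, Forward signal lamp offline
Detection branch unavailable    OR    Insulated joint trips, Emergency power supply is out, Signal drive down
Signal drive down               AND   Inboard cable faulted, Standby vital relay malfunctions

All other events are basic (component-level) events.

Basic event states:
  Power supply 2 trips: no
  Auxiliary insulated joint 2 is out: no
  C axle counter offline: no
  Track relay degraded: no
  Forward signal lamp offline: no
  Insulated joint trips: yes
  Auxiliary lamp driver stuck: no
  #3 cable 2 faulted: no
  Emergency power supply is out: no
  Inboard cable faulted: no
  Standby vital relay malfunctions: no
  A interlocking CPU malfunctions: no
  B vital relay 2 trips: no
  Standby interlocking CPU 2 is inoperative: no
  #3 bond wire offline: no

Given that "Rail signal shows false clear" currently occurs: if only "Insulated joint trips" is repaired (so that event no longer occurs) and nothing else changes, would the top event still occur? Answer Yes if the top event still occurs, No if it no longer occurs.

Counterfactual: set "Insulated joint trips" to not occurred.
Signal drive down [AND]: Inboard cable faulted=not, Standby vital relay malfunctions=not → not all inputs occur → does not occur.
Detection branch unavailable [OR]: Insulated joint trips=not, Emergency power supply is out=not, Signal drive down=not → no input occurs → does not occur.
Vital path lost [OR]: A interlocking CPU malfunctions=not, Detection branch unavailable=not, #3 bond wire offline=not, Forward signal lamp offline=not → no input occurs → does not occur.
Interlocking logic fails [OR]: Auxiliary lamp driver stuck=not, Track relay degraded=not, Standby interlocking CPU 2 is inoperative=not → no input occurs → does not occur.
Track circuit down [OR]: Interlocking logic fails=not, Auxiliary insulated joint 2 is out=not → no input occurs → does not occur.
Power stage inoperative [AND]: C axle counter offline=not, Track circuit down=not, Power supply 2 trips=not → not all inputs occur → does not occur.
Signal drive 2 down [AND]: Power stage inoperative=not, #3 cable 2 faulted=not → not all inputs occur → does not occur.
Rail signal shows false clear [OR]: Vital path lost=not, Signal drive 2 down=not, B vital relay 2 trips=not → no input occurs → does not occur.

No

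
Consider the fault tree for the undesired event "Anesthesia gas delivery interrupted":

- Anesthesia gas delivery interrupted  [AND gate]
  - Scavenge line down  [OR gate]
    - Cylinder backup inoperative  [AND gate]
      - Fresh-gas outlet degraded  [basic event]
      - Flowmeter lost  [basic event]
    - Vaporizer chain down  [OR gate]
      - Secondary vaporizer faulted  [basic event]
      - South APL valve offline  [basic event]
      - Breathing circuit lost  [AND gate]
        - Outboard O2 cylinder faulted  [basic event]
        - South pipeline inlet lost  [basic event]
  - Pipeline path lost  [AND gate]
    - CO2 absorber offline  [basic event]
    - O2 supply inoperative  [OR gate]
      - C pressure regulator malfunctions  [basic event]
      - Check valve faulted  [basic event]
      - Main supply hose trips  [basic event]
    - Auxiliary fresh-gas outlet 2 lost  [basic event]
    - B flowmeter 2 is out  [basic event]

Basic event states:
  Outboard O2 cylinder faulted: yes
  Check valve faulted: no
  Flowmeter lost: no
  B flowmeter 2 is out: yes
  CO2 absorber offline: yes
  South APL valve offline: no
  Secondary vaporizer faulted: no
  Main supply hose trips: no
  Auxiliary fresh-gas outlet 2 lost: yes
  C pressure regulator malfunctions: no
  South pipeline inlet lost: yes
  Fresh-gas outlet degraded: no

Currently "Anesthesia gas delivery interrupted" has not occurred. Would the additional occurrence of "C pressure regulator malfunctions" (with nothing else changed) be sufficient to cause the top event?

Yes

Counterfactual: set "C pressure regulator malfunctions" to occurred.
Cylinder backup inoperative [AND]: Fresh-gas outlet degraded=not, Flowmeter lost=not → not all inputs occur → does not occur.
Breathing circuit lost [AND]: Outboard O2 cylinder faulted=occurs, South pipeline inlet lost=occurs → all inputs occur → occurs.
Vaporizer chain down [OR]: Secondary vaporizer faulted=not, South APL valve offline=not, Breathing circuit lost=occurs → at least one input occurs → occurs.
Scavenge line down [OR]: Cylinder backup inoperative=not, Vaporizer chain down=occurs → at least one input occurs → occurs.
O2 supply inoperative [OR]: C pressure regulator malfunctions=occurs, Check valve faulted=not, Main supply hose trips=not → at least one input occurs → occurs.
Pipeline path lost [AND]: CO2 absorber offline=occurs, O2 supply inoperative=occurs, Auxiliary fresh-gas outlet 2 lost=occurs, B flowmeter 2 is out=occurs → all inputs occur → occurs.
Anesthesia gas delivery interrupted [AND]: Scavenge line down=occurs, Pipeline path lost=occurs → all inputs occur → occurs.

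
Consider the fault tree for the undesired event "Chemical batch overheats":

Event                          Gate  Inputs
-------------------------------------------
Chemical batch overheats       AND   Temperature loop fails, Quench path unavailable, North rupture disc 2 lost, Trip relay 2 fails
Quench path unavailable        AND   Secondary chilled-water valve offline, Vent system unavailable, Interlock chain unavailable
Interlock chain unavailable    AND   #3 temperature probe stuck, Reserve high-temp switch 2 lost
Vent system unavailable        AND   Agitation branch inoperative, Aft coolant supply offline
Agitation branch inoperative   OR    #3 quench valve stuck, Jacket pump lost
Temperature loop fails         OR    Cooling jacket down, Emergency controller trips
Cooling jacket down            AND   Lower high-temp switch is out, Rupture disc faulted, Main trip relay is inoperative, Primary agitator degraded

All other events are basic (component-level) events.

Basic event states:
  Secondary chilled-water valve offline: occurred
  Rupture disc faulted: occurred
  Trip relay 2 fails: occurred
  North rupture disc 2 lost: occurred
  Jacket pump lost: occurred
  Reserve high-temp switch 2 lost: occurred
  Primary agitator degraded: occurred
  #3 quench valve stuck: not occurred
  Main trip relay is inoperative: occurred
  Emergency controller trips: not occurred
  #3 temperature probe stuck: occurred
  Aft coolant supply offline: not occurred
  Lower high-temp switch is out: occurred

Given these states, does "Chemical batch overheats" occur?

Cooling jacket down [AND]: Lower high-temp switch is out=occurs, Rupture disc faulted=occurs, Main trip relay is inoperative=occurs, Primary agitator degraded=occurs → all inputs occur → occurs.
Temperature loop fails [OR]: Cooling jacket down=occurs, Emergency controller trips=not → at least one input occurs → occurs.
Agitation branch inoperative [OR]: #3 quench valve stuck=not, Jacket pump lost=occurs → at least one input occurs → occurs.
Vent system unavailable [AND]: Agitation branch inoperative=occurs, Aft coolant supply offline=not → not all inputs occur → does not occur.
Interlock chain unavailable [AND]: #3 temperature probe stuck=occurs, Reserve high-temp switch 2 lost=occurs → all inputs occur → occurs.
Quench path unavailable [AND]: Secondary chilled-water valve offline=occurs, Vent system unavailable=not, Interlock chain unavailable=occurs → not all inputs occur → does not occur.
Chemical batch overheats [AND]: Temperature loop fails=occurs, Quench path unavailable=not, North rupture disc 2 lost=occurs, Trip relay 2 fails=occurs → not all inputs occur → does not occur.

No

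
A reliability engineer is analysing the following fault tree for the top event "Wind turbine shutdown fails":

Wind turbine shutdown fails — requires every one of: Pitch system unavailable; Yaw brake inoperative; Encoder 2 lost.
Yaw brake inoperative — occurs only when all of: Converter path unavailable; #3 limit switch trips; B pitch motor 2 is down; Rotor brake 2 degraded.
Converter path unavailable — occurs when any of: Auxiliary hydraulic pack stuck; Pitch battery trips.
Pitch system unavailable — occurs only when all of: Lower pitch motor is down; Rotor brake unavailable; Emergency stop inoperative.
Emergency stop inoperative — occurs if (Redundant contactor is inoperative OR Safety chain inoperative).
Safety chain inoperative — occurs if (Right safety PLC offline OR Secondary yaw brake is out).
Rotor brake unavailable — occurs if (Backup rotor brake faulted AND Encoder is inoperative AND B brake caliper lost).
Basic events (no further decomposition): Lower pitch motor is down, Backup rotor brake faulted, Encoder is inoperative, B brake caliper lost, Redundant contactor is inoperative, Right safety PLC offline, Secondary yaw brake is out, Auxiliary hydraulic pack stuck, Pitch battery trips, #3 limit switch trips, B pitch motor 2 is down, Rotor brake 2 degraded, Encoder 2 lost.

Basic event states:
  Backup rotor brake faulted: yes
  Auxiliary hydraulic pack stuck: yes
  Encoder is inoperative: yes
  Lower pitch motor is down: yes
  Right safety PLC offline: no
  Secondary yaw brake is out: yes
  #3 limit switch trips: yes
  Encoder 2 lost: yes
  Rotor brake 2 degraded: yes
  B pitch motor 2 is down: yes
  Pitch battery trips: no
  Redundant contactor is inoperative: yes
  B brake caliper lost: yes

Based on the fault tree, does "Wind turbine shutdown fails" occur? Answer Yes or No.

Rotor brake unavailable [AND]: Backup rotor brake faulted=occurs, Encoder is inoperative=occurs, B brake caliper lost=occurs → all inputs occur → occurs.
Safety chain inoperative [OR]: Right safety PLC offline=not, Secondary yaw brake is out=occurs → at least one input occurs → occurs.
Emergency stop inoperative [OR]: Redundant contactor is inoperative=occurs, Safety chain inoperative=occurs → at least one input occurs → occurs.
Pitch system unavailable [AND]: Lower pitch motor is down=occurs, Rotor brake unavailable=occurs, Emergency stop inoperative=occurs → all inputs occur → occurs.
Converter path unavailable [OR]: Auxiliary hydraulic pack stuck=occurs, Pitch battery trips=not → at least one input occurs → occurs.
Yaw brake inoperative [AND]: Converter path unavailable=occurs, #3 limit switch trips=occurs, B pitch motor 2 is down=occurs, Rotor brake 2 degraded=occurs → all inputs occur → occurs.
Wind turbine shutdown fails [AND]: Pitch system unavailable=occurs, Yaw brake inoperative=occurs, Encoder 2 lost=occurs → all inputs occur → occurs.

Yes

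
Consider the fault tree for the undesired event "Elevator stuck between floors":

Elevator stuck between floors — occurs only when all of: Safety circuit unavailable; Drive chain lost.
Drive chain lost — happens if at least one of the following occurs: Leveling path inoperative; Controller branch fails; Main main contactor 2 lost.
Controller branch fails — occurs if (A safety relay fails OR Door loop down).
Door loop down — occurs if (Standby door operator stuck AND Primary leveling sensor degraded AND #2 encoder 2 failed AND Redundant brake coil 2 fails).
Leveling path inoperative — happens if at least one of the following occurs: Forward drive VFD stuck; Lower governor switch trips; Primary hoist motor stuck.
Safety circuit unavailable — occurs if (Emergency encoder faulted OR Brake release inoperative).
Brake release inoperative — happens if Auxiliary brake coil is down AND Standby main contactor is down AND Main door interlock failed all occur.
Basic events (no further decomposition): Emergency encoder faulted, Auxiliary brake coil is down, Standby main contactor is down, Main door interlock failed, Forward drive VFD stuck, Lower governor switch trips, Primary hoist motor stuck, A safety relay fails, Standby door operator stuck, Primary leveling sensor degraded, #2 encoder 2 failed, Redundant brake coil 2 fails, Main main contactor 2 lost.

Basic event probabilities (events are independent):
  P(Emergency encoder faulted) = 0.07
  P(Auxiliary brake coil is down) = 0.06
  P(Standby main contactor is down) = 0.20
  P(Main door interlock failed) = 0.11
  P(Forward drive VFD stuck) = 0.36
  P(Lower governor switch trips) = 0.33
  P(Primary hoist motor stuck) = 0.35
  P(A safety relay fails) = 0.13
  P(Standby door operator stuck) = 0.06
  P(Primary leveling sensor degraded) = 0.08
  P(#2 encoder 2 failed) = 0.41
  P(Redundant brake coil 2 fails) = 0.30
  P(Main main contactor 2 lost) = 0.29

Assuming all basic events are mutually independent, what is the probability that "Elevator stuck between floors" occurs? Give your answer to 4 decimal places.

P(Brake release inoperative) [AND] = 0.06 × 0.20 × 0.11 = 0.001320
P(Safety circuit unavailable) [OR] = 1 − (1−0.07) × (1−0.001320) = 0.071228
P(Leveling path inoperative) [OR] = 1 − (1−0.36) × (1−0.33) × (1−0.35) = 0.721280
P(Door loop down) [AND] = 0.06 × 0.08 × 0.41 × 0.30 = 0.000590
P(Controller branch fails) [OR] = 1 − (1−0.13) × (1−0.000590) = 0.130513
P(Drive chain lost) [OR] = 1 − (1−0.721280) × (1−0.130513) × (1−0.29) = 0.827936
P(Elevator stuck between floors) [AND] = 0.071228 × 0.827936 = 0.058972
Rounded to 4 decimal places: P(Elevator stuck between floors) ≈ 0.0590.

0.0590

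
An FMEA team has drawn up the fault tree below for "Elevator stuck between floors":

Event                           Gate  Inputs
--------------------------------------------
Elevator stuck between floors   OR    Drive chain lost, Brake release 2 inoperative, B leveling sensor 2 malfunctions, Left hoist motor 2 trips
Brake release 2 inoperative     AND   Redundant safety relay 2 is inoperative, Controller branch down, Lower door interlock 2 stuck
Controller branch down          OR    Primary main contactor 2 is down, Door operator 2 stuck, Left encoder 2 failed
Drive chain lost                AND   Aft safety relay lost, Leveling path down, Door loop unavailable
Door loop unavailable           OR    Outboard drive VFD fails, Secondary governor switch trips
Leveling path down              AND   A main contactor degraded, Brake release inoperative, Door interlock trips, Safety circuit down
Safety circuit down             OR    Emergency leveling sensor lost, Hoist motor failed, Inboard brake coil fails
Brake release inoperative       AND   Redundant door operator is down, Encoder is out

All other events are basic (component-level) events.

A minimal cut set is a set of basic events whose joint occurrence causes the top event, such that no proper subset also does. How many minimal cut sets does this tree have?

11

Brake release inoperative [AND]: one cut set from each child combined → 1 × 1 = 1 cut set(s).
Safety circuit down [OR]: union of children's cut sets → 3 cut set(s).
Leveling path down [AND]: one cut set from each child combined → 1 × 1 × 1 × 3 = 3 cut set(s).
Door loop unavailable [OR]: union of children's cut sets → 2 cut set(s).
Drive chain lost [AND]: one cut set from each child combined → 1 × 3 × 2 = 6 cut set(s).
Controller branch down [OR]: union of children's cut sets → 3 cut set(s).
Brake release 2 inoperative [AND]: one cut set from each child combined → 1 × 3 × 1 = 3 cut set(s).
Elevator stuck between floors [OR]: union of children's cut sets → 11 cut set(s).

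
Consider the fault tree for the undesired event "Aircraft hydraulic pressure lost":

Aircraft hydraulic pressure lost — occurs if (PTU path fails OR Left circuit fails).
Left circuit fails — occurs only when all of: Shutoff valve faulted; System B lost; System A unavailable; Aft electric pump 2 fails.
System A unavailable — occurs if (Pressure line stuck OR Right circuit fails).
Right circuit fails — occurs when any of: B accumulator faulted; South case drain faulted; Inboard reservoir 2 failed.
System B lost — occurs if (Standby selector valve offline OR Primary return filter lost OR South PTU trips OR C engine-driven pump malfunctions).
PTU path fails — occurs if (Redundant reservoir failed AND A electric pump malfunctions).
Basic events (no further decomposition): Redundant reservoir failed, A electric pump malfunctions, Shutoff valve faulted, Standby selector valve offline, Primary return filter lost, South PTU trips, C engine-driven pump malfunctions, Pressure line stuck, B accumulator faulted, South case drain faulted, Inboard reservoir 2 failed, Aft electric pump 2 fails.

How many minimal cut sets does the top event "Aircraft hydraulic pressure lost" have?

17

PTU path fails [AND]: one cut set from each child combined → 1 × 1 = 1 cut set(s).
System B lost [OR]: union of children's cut sets → 4 cut set(s).
Right circuit fails [OR]: union of children's cut sets → 3 cut set(s).
System A unavailable [OR]: union of children's cut sets → 4 cut set(s).
Left circuit fails [AND]: one cut set from each child combined → 1 × 4 × 4 × 1 = 16 cut set(s).
Aircraft hydraulic pressure lost [OR]: union of children's cut sets → 17 cut set(s).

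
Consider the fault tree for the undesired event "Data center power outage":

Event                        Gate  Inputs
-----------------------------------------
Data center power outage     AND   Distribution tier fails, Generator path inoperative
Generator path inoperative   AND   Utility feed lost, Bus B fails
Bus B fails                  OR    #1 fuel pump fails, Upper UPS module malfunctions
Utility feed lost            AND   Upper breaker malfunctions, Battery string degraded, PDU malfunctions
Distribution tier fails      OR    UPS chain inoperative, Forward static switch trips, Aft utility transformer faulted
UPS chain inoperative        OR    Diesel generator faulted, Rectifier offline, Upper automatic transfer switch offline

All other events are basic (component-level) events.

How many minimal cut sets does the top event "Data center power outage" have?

10

UPS chain inoperative [OR]: union of children's cut sets → 3 cut set(s).
Distribution tier fails [OR]: union of children's cut sets → 5 cut set(s).
Utility feed lost [AND]: one cut set from each child combined → 1 × 1 × 1 = 1 cut set(s).
Bus B fails [OR]: union of children's cut sets → 2 cut set(s).
Generator path inoperative [AND]: one cut set from each child combined → 1 × 2 = 2 cut set(s).
Data center power outage [AND]: one cut set from each child combined → 5 × 2 = 10 cut set(s).
Minimal cut sets: {#1 fuel pump fails, Battery string degraded, Diesel generator faulted, PDU malfunctions, Upper breaker malfunctions}; {Battery string degraded, Diesel generator faulted, PDU malfunctions, Upper UPS module malfunctions, Upper breaker malfunctions}; {#1 fuel pump fails, Battery string degraded, PDU malfunctions, Rectifier offline, Upper breaker malfunctions}; {Battery string degraded, PDU malfunctions, Rectifier offline, Upper UPS module malfunctions, Upper breaker malfunctions}; {#1 fuel pump fails, Battery string degraded, PDU malfunctions, Upper automatic transfer switch offline, Upper breaker malfunctions}; {Battery string degraded, PDU malfunctions, Upper UPS module malfunctions, Upper automatic transfer switch offline, Upper breaker malfunctions}; {#1 fuel pump fails, Battery string degraded, Forward static switch trips, PDU malfunctions, Upper breaker malfunctions}; {Battery string degraded, Forward static switch trips, PDU malfunctions, Upper UPS module malfunctions, Upper breaker malfunctions}; {#1 fuel pump fails, Aft utility transformer faulted, Battery string degraded, PDU malfunctions, Upper breaker malfunctions}; {Aft utility transformer faulted, Battery string degraded, PDU malfunctions, Upper UPS module malfunctions, Upper breaker malfunctions}.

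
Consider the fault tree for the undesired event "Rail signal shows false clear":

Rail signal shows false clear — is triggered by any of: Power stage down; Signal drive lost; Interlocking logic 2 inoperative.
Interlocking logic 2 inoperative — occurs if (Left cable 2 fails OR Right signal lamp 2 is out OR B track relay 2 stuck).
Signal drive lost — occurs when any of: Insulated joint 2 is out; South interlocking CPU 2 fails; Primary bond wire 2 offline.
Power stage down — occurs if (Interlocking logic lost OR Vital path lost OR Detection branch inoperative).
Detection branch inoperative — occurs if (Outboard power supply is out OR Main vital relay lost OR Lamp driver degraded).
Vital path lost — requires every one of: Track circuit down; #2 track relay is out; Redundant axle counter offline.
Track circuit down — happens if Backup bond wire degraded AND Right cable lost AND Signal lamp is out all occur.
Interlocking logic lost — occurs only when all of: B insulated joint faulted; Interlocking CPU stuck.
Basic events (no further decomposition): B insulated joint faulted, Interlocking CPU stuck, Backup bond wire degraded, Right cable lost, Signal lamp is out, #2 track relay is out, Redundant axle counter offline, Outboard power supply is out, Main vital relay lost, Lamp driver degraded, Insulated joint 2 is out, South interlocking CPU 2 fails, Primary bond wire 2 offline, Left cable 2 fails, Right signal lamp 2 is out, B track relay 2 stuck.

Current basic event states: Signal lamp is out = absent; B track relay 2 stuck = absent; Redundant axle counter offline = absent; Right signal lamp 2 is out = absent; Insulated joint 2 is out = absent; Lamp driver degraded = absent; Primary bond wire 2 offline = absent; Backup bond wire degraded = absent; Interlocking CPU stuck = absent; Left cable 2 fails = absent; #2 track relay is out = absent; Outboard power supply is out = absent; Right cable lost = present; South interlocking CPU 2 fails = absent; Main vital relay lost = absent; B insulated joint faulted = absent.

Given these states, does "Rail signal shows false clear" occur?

Interlocking logic lost [AND]: B insulated joint faulted=not, Interlocking CPU stuck=not → not all inputs occur → does not occur.
Track circuit down [AND]: Backup bond wire degraded=not, Right cable lost=occurs, Signal lamp is out=not → not all inputs occur → does not occur.
Vital path lost [AND]: Track circuit down=not, #2 track relay is out=not, Redundant axle counter offline=not → not all inputs occur → does not occur.
Detection branch inoperative [OR]: Outboard power supply is out=not, Main vital relay lost=not, Lamp driver degraded=not → no input occurs → does not occur.
Power stage down [OR]: Interlocking logic lost=not, Vital path lost=not, Detection branch inoperative=not → no input occurs → does not occur.
Signal drive lost [OR]: Insulated joint 2 is out=not, South interlocking CPU 2 fails=not, Primary bond wire 2 offline=not → no input occurs → does not occur.
Interlocking logic 2 inoperative [OR]: Left cable 2 fails=not, Right signal lamp 2 is out=not, B track relay 2 stuck=not → no input occurs → does not occur.
Rail signal shows false clear [OR]: Power stage down=not, Signal drive lost=not, Interlocking logic 2 inoperative=not → no input occurs → does not occur.

No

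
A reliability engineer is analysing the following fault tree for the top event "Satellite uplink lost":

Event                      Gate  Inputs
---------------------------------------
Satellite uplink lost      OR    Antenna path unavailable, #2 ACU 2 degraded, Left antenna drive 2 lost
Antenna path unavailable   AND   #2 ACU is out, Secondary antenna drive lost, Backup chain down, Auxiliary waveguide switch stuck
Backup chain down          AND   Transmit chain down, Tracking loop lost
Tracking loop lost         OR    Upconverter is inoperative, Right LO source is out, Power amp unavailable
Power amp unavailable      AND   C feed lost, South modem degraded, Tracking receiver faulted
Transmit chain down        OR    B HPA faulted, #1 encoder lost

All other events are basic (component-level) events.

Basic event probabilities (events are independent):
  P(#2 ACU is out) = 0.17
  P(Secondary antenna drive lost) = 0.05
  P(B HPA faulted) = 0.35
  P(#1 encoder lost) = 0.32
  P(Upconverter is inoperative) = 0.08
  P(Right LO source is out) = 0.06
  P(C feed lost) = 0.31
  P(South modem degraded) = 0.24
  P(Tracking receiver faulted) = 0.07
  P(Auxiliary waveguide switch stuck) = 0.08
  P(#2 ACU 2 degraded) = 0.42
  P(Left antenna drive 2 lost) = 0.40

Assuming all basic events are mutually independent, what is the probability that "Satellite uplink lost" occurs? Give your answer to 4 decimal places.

0.6520

P(Transmit chain down) [OR] = 1 − (1−0.35) × (1−0.32) = 0.558000
P(Power amp unavailable) [AND] = 0.31 × 0.24 × 0.07 = 0.005208
P(Tracking loop lost) [OR] = 1 − (1−0.08) × (1−0.06) × (1−0.005208) = 0.139704
P(Backup chain down) [AND] = 0.558000 × 0.139704 = 0.077955
P(Antenna path unavailable) [AND] = 0.17 × 0.05 × 0.077955 × 0.08 = 0.000053
P(Satellite uplink lost) [OR] = 1 − (1−0.000053) × (1−0.42) × (1−0.40) = 0.652018
Rounded to 4 decimal places: P(Satellite uplink lost) ≈ 0.6520.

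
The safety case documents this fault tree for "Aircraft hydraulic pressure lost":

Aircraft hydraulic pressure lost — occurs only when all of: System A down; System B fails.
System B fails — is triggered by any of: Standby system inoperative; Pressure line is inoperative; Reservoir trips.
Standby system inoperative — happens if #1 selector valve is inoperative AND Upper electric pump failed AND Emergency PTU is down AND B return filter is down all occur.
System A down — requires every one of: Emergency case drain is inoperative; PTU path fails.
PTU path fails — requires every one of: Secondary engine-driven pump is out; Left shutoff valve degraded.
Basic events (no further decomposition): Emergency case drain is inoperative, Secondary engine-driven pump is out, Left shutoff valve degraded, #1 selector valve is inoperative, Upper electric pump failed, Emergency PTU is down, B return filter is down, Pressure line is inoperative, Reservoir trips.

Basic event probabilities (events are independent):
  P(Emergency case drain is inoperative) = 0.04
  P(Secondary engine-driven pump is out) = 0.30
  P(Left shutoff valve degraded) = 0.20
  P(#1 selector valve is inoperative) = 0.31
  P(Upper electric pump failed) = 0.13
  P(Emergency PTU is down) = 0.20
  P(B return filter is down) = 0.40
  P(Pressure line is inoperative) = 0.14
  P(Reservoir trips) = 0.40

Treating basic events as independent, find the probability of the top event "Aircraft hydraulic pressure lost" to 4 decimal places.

P(PTU path fails) [AND] = 0.30 × 0.20 = 0.060000
P(System A down) [AND] = 0.04 × 0.060000 = 0.002400
P(Standby system inoperative) [AND] = 0.31 × 0.13 × 0.20 × 0.40 = 0.003224
P(System B fails) [OR] = 1 − (1−0.003224) × (1−0.14) × (1−0.40) = 0.485664
P(Aircraft hydraulic pressure lost) [AND] = 0.002400 × 0.485664 = 0.001166
Rounded to 4 decimal places: P(Aircraft hydraulic pressure lost) ≈ 0.0012.

0.0012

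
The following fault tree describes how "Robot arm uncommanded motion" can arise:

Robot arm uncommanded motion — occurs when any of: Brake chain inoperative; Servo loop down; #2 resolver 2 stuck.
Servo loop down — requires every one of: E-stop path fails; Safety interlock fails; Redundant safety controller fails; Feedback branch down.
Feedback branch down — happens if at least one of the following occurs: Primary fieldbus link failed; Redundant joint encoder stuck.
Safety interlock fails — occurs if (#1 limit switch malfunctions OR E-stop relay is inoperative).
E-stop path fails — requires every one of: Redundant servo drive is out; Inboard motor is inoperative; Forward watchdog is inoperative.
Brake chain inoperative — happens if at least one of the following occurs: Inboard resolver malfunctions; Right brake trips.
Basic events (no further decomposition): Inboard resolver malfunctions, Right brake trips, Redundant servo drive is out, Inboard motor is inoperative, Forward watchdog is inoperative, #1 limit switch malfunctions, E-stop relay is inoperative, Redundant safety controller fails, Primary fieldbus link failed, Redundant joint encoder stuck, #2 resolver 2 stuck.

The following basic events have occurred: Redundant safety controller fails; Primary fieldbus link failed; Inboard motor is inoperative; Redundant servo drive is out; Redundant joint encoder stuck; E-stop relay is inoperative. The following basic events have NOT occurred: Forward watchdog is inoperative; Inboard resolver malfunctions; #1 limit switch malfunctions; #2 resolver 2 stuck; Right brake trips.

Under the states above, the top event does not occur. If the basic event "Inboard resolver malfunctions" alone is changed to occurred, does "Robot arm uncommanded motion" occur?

Counterfactual: set "Inboard resolver malfunctions" to occurred.
Brake chain inoperative [OR]: Inboard resolver malfunctions=occurs, Right brake trips=not → at least one input occurs → occurs.
E-stop path fails [AND]: Redundant servo drive is out=occurs, Inboard motor is inoperative=occurs, Forward watchdog is inoperative=not → not all inputs occur → does not occur.
Safety interlock fails [OR]: #1 limit switch malfunctions=not, E-stop relay is inoperative=occurs → at least one input occurs → occurs.
Feedback branch down [OR]: Primary fieldbus link failed=occurs, Redundant joint encoder stuck=occurs → at least one input occurs → occurs.
Servo loop down [AND]: E-stop path fails=not, Safety interlock fails=occurs, Redundant safety controller fails=occurs, Feedback branch down=occurs → not all inputs occur → does not occur.
Robot arm uncommanded motion [OR]: Brake chain inoperative=occurs, Servo loop down=not, #2 resolver 2 stuck=not → at least one input occurs → occurs.

Yes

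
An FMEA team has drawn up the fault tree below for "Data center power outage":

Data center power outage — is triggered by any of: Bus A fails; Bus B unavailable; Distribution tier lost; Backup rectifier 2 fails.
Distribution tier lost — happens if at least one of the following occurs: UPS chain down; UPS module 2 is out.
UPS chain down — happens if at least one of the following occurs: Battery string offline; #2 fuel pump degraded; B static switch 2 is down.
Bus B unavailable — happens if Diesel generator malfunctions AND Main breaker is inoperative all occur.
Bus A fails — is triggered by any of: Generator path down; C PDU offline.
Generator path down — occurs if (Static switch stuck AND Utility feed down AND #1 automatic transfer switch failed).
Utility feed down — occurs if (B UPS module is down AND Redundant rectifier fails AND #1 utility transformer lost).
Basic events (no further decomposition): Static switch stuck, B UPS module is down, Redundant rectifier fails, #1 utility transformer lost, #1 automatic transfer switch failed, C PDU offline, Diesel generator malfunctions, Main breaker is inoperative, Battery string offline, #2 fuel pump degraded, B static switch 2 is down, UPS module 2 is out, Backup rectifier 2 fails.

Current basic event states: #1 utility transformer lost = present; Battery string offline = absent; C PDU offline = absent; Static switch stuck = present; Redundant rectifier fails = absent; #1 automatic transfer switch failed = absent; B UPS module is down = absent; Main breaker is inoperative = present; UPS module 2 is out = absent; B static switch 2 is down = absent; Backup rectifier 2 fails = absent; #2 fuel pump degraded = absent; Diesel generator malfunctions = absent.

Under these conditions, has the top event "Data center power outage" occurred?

No

Utility feed down [AND]: B UPS module is down=not, Redundant rectifier fails=not, #1 utility transformer lost=occurs → not all inputs occur → does not occur.
Generator path down [AND]: Static switch stuck=occurs, Utility feed down=not, #1 automatic transfer switch failed=not → not all inputs occur → does not occur.
Bus A fails [OR]: Generator path down=not, C PDU offline=not → no input occurs → does not occur.
Bus B unavailable [AND]: Diesel generator malfunctions=not, Main breaker is inoperative=occurs → not all inputs occur → does not occur.
UPS chain down [OR]: Battery string offline=not, #2 fuel pump degraded=not, B static switch 2 is down=not → no input occurs → does not occur.
Distribution tier lost [OR]: UPS chain down=not, UPS module 2 is out=not → no input occurs → does not occur.
Data center power outage [OR]: Bus A fails=not, Bus B unavailable=not, Distribution tier lost=not, Backup rectifier 2 fails=not → no input occurs → does not occur.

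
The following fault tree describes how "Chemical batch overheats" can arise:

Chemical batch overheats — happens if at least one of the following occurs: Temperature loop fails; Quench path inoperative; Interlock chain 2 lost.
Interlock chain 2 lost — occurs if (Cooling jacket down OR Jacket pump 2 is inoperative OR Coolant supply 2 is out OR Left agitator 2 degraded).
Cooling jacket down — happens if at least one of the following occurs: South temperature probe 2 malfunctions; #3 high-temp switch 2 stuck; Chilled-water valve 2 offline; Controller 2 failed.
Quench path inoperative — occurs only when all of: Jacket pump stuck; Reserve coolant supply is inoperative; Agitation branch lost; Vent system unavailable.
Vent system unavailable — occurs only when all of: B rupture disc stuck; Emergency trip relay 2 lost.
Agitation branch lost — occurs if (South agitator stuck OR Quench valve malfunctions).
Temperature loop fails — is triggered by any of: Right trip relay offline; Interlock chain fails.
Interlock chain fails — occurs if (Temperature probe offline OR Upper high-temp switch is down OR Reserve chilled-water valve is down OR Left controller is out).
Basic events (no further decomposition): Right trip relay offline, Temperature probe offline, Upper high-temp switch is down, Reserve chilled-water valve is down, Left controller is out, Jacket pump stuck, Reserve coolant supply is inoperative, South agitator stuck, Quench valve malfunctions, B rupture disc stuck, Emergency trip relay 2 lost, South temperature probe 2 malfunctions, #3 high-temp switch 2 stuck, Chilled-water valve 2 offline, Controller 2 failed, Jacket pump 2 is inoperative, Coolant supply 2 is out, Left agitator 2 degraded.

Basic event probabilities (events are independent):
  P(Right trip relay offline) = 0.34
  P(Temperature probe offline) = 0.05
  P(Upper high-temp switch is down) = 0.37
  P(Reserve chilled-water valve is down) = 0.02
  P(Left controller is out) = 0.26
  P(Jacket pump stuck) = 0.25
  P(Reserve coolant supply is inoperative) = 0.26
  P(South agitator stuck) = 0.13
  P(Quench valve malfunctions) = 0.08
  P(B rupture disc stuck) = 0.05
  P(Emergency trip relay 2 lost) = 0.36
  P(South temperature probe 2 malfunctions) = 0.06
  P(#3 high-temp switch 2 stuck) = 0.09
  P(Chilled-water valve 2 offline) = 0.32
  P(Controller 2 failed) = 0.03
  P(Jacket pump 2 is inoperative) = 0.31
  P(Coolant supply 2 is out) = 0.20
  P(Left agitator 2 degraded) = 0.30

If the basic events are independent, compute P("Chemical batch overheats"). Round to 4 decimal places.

0.9376

P(Interlock chain fails) [OR] = 1 − (1−0.05) × (1−0.37) × (1−0.02) × (1−0.26) = 0.565968
P(Temperature loop fails) [OR] = 1 − (1−0.34) × (1−0.565968) = 0.713539
P(Agitation branch lost) [OR] = 1 − (1−0.13) × (1−0.08) = 0.199600
P(Vent system unavailable) [AND] = 0.05 × 0.36 = 0.018000
P(Quench path inoperative) [AND] = 0.25 × 0.26 × 0.199600 × 0.018000 = 0.000234
P(Cooling jacket down) [OR] = 1 − (1−0.06) × (1−0.09) × (1−0.32) × (1−0.03) = 0.435778
P(Interlock chain 2 lost) [OR] = 1 − (1−0.435778) × (1−0.31) × (1−0.20) × (1−0.30) = 0.781985
P(Chemical batch overheats) [OR] = 1 − (1−0.713539) × (1−0.000234) × (1−0.781985) = 0.937562
Rounded to 4 decimal places: P(Chemical batch overheats) ≈ 0.9376.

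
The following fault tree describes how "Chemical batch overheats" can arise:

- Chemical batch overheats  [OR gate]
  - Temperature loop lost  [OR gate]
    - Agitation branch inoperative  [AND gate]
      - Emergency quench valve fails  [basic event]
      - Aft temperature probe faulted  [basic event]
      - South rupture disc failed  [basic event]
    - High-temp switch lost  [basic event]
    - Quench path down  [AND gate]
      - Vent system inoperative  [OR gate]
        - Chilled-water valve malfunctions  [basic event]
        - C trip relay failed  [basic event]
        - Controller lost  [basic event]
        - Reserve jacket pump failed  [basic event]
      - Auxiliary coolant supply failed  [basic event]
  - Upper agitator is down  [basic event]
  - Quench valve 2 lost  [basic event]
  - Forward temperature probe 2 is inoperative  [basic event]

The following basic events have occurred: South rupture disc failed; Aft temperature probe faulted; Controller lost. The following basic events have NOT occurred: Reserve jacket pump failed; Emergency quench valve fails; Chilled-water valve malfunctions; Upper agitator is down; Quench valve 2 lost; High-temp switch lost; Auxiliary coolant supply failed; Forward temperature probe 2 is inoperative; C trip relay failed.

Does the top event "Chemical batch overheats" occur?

Agitation branch inoperative [AND]: Emergency quench valve fails=not, Aft temperature probe faulted=occurs, South rupture disc failed=occurs → not all inputs occur → does not occur.
Vent system inoperative [OR]: Chilled-water valve malfunctions=not, C trip relay failed=not, Controller lost=occurs, Reserve jacket pump failed=not → at least one input occurs → occurs.
Quench path down [AND]: Vent system inoperative=occurs, Auxiliary coolant supply failed=not → not all inputs occur → does not occur.
Temperature loop lost [OR]: Agitation branch inoperative=not, High-temp switch lost=not, Quench path down=not → no input occurs → does not occur.
Chemical batch overheats [OR]: Temperature loop lost=not, Upper agitator is down=not, Quench valve 2 lost=not, Forward temperature probe 2 is inoperative=not → no input occurs → does not occur.

No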